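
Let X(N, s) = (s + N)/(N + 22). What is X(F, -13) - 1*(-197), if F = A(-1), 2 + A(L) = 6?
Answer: 5113/26 ≈ 196.65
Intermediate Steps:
A(L) = 4 (A(L) = -2 + 6 = 4)
F = 4
X(N, s) = (N + s)/(22 + N)
X(F, -13) - 1*(-197) = (4 - 13)/(22 + 4) - 1*(-197) = -9/26 + 197 = 5113/26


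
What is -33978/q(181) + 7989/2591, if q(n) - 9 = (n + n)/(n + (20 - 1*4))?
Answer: -2475176013/790255 ≈ -3132.1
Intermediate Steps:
q(n) = 9 + 2*n/(16 + n) (q(n) = 9 + (n + n)/(n + (20 - 1*4)) = 9 + (2*n)/(n + (20 - 4)) = 9 + (2*n)/(n + 16) = 9 + (2*n)/(16 + n) = 9 + 2*n/(16 + n))
-33978/q(181) + 7989/2591 = -33978*(16 + 181)/(144 + 11*181) + 7989/2591 = -33978*197/(144 + 1991) + 7989*(1/2591) = -33978/((1/197)*2135) + 7989/2591 = -33978/2135/197 + 7989/2591 = -33978*197/2135 + 7989/2591 = -956238/305 + 7989/2591 = -2475176013/790255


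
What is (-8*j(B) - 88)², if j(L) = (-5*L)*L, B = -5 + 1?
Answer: 304704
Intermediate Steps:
B = -4
j(L) = -5*L²
(-8*j(B) - 88)² = (-(-40)*(-4)² - 88)² = (-(-40)*16 - 88)² = (-8*(-80) - 88)² = (640 - 88)² = 552² = 304704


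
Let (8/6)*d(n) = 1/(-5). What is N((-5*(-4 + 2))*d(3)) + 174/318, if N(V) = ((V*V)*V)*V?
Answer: 4757/848 ≈ 5.6097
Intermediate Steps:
d(n) = -3/20 (d(n) = (¾)/(-5) = (¾)*(-⅕) = -3/20)
N(V) = V⁴ (N(V) = (V²*V)*V = V³*V = V⁴)
N((-5*(-4 + 2))*d(3)) + 174/318 = (-5*(-4 + 2)*(-3/20))⁴ + 174/318 = (-5*(-2)*(-3/20))⁴ + 174*(1/318) = (10*(-3/20))⁴ + 29/53 = (-3/2)⁴ + 29/53 = 81/16 + 29/53 = 4757/848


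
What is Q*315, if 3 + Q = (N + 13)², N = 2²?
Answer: 90090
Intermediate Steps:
N = 4
Q = 286 (Q = -3 + (4 + 13)² = -3 + 17² = -3 + 289 = 286)
Q*315 = 286*315 = 90090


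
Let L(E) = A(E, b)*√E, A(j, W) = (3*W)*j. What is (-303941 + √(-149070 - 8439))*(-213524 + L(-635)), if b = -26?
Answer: 2*(106762 - 24765*I*√635)*(303941 - 3*I*√17501) ≈ 6.4403e+10 - 3.7944e+11*I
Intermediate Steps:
A(j, W) = 3*W*j
L(E) = -78*E^(3/2) (L(E) = (3*(-26)*E)*√E = (-78*E)*√E = -78*E^(3/2))
(-303941 + √(-149070 - 8439))*(-213524 + L(-635)) = (-303941 + √(-149070 - 8439))*(-213524 - (-49530)*I*√635) = (-303941 + √(-157509))*(-213524 - (-49530)*I*√635) = (-303941 + 3*I*√17501)*(-213524 + 49530*I*√635)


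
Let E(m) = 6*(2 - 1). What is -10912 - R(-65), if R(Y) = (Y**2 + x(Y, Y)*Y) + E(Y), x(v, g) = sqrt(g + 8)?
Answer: -15143 + 65*I*sqrt(57) ≈ -15143.0 + 490.74*I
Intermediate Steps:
x(v, g) = sqrt(8 + g)
E(m) = 6 (E(m) = 6*1 = 6)
R(Y) = 6 + Y**2 + Y*sqrt(8 + Y) (R(Y) = (Y**2 + sqrt(8 + Y)*Y) + 6 = (Y**2 + Y*sqrt(8 + Y)) + 6 = 6 + Y**2 + Y*sqrt(8 + Y))
-10912 - R(-65) = -10912 - (6 + (-65)**2 - 65*sqrt(8 - 65)) = -10912 - (6 + 4225 - 65*I*sqrt(57)) = -10912 - (4231 - 65*I*sqrt(57)) = -10912 + (-4231 + 65*I*sqrt(57)) = -15143 + 65*I*sqrt(57)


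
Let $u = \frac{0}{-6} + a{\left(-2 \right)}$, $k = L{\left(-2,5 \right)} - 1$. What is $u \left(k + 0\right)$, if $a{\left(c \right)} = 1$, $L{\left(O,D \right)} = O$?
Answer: $-3$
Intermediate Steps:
$k = -3$ ($k = -2 - 1 = -3$)
$u = 1$ ($u = \frac{0}{-6} + 1 = 0 \left(- \frac{1}{6}\right) + 1 = 0 + 1 = 1$)
$u \left(k + 0\right) = 1 \left(-3 + 0\right) = 1 \left(-3\right) = -3$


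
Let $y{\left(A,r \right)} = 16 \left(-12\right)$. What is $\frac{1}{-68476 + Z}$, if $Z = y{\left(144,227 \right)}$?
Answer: $- \frac{1}{68668} \approx -1.4563 \cdot 10^{-5}$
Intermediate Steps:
$y{\left(A,r \right)} = -192$
$Z = -192$
$\frac{1}{-68476 + Z} = \frac{1}{-68476 - 192} = \frac{1}{-68668} = - \frac{1}{68668}$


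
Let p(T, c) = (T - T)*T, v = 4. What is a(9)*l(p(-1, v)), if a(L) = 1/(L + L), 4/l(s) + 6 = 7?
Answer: 2/9 ≈ 0.22222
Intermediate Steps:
p(T, c) = 0 (p(T, c) = 0*T = 0)
l(s) = 4 (l(s) = 4/(-6 + 7) = 4/1 = 4*1 = 4)
a(L) = 1/(2*L)
a(9)*l(p(-1, v)) = ((½)/9)*4 = ((½)*(⅑))*4 = (1/18)*4 = 2/9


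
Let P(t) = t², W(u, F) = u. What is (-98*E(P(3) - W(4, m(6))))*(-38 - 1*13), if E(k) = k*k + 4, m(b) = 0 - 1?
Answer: 144942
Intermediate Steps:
m(b) = -1
E(k) = 4 + k² (E(k) = k² + 4 = 4 + k²)
(-98*E(P(3) - W(4, m(6))))*(-38 - 1*13) = (-98*(4 + (3² - 1*4)²))*(-38 - 1*13) = (-98*(4 + (9 - 4)²))*(-38 - 13) = -98*(4 + 5²)*(-51) = -98*(4 + 25)*(-51) = -98*29*(-51) = -2842*(-51) = 144942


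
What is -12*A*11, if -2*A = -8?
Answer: -528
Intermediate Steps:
A = 4 (A = -½*(-8) = 4)
-12*A*11 = -12*4*11 = -6*8*11 = -48*11 = -528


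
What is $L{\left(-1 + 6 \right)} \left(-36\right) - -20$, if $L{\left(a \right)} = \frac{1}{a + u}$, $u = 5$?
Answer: $\frac{82}{5} \approx 16.4$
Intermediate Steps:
$L{\left(a \right)} = \frac{1}{5 + a}$ ($L{\left(a \right)} = \frac{1}{a + 5} = \frac{1}{5 + a}$)
$L{\left(-1 + 6 \right)} \left(-36\right) - -20 = \frac{1}{5 + \left(-1 + 6\right)} \left(-36\right) - -20 = \frac{1}{5 + 5} \left(-36\right) + 20 = \frac{1}{10} \left(-36\right) + 20 = - \frac{18}{5} + 20 = \frac{82}{5}$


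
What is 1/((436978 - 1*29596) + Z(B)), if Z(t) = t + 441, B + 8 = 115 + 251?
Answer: 1/408181 ≈ 2.4499e-6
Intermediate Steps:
B = 358 (B = -8 + (115 + 251) = -8 + 366 = 358)
Z(t) = 441 + t
1/((436978 - 1*29596) + Z(B)) = 1/((436978 - 1*29596) + (441 + 358)) = 1/((436978 - 29596) + 799) = 1/(407382 + 799) = 1/408181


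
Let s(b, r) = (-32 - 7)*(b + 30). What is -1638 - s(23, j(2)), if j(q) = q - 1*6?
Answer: 429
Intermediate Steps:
j(q) = -6 + q (j(q) = q - 6 = -6 + q)
s(b, r) = -1170 - 39*b (s(b, r) = -39*(30 + b) = -1170 - 39*b)
-1638 - s(23, j(2)) = -1638 - (-1170 - 39*23) = -1638 - (-1170 - 897) = -1638 - 1*(-2067) = -1638 + 2067 = 429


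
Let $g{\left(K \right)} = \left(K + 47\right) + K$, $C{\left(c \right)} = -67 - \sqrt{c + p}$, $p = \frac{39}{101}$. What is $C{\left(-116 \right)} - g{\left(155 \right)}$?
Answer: $-424 - \frac{i \sqrt{1179377}}{101} \approx -424.0 - 10.752 i$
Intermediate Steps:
$p = \frac{39}{101}$ ($p = 39 \cdot \frac{1}{101} = \frac{39}{101} \approx 0.38614$)
$C{\left(c \right)} = -67 - \sqrt{\frac{39}{101} + c}$ ($C{\left(c \right)} = -67 - \sqrt{c + \frac{39}{101}} = -67 - \sqrt{\frac{39}{101} + c}$)
$g{\left(K \right)} = 47 + 2 K$ ($g{\left(K \right)} = \left(47 + K\right) + K = 47 + 2 K$)
$C{\left(-116 \right)} - g{\left(155 \right)} = \left(-67 - \frac{\sqrt{3939 + 10201 \left(-116\right)}}{101}\right) - \left(47 + 2 \cdot 155\right) = \left(-67 - \frac{\sqrt{3939 - 1183316}}{101}\right) - \left(47 + 310\right) = \left(-67 - \frac{\sqrt{-1179377}}{101}\right) - 357 = \left(-67 - \frac{i \sqrt{1179377}}{101}\right) - 357 = -424 - \frac{i \sqrt{1179377}}{101}$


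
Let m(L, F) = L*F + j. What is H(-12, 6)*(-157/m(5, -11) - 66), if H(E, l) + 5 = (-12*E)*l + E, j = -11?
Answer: -323323/6 ≈ -53887.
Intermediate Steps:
m(L, F) = -11 + F*L (m(L, F) = L*F - 11 = F*L - 11 = -11 + F*L)
H(E, l) = -5 + E - 12*E*l (H(E, l) = -5 + ((-12*E)*l + E) = -5 + (-12*E*l + E) = -5 + (E - 12*E*l) = -5 + E - 12*E*l)
H(-12, 6)*(-157/m(5, -11) - 66) = (-5 - 12 - 12*(-12)*6)*(-157/(-11 - 11*5) - 66) = (-5 - 12 + 864)*(-157/(-11 - 55) - 66) = 847*(-157/(-66) - 66) = 847*(-157*(-1/66) - 66) = 847*(157/66 - 66) = 847*(-4199/66) = -323323/6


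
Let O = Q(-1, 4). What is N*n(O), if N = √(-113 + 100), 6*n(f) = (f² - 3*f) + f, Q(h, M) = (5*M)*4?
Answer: 1040*I*√13 ≈ 3749.8*I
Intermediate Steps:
Q(h, M) = 20*M
O = 80 (O = 20*4 = 80)
n(f) = -f/3 + f²/6 (n(f) = ((f² - 3*f) + f)/6 = (f² - 2*f)/6 = -f/3 + f²/6)
N = I*√13 (N = √(-13) = I*√13 ≈ 3.6056*I)
N*n(O) = (I*√13)*((⅙)*80*(-2 + 80)) = (I*√13)*((⅙)*80*78) = (I*√13)*1040 = 1040*I*√13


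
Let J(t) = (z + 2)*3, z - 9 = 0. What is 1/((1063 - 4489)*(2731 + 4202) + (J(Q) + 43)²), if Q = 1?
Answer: -1/23746682 ≈ -4.2111e-8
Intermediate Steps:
z = 9 (z = 9 + 0 = 9)
J(t) = 33 (J(t) = (9 + 2)*3 = 11*3 = 33)
1/((1063 - 4489)*(2731 + 4202) + (J(Q) + 43)²) = 1/((1063 - 4489)*(2731 + 4202) + (33 + 43)²) = 1/(-3426*6933 + 76²) = 1/(-23752458 + 5776) = 1/(-23746682) = -1/23746682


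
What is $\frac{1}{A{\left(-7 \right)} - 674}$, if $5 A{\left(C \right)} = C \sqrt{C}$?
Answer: $- \frac{16850}{11357243} + \frac{35 i \sqrt{7}}{11357243} \approx -0.0014836 + 8.1535 \cdot 10^{-6} i$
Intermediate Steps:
$A{\left(C \right)} = \frac{C^{\frac{3}{2}}}{5}$ ($A{\left(C \right)} = \frac{C \sqrt{C}}{5} = \frac{C^{\frac{3}{2}}}{5}$)
$\frac{1}{A{\left(-7 \right)} - 674} = \frac{1}{\frac{\left(-7\right)^{\frac{3}{2}}}{5} - 674} = \frac{1}{\frac{\left(-7\right) i \sqrt{7}}{5} - 674} = \frac{1}{- \frac{7 i \sqrt{7}}{5} - 674} = \frac{1}{-674 - \frac{7 i \sqrt{7}}{5}}$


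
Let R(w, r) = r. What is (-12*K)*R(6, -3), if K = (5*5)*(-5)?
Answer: -4500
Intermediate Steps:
K = -125 (K = 25*(-5) = -125)
(-12*K)*R(6, -3) = -12*(-125)*(-3) = 1500*(-3) = -4500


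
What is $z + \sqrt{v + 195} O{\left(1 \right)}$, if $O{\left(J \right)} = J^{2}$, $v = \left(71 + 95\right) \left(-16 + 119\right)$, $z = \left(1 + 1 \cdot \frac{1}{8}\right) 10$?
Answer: $\frac{45}{4} + \sqrt{17293} \approx 142.75$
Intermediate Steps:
$z = \frac{45}{4}$ ($z = \left(1 + 1 \cdot \frac{1}{8}\right) 10 = \left(1 + \frac{1}{8}\right) 10 = \frac{9}{8} \cdot 10 = \frac{45}{4} \approx 11.25$)
$v = 17098$ ($v = 166 \cdot 103 = 17098$)
$z + \sqrt{v + 195} O{\left(1 \right)} = \frac{45}{4} + \sqrt{17098 + 195} \cdot 1^{2} = \frac{45}{4} + \sqrt{17293} \cdot 1 = \frac{45}{4} + \sqrt{17293}$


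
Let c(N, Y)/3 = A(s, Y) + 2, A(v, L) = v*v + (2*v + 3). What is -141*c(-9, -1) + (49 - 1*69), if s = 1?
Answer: -3404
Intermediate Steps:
A(v, L) = 3 + v**2 + 2*v (A(v, L) = v**2 + (3 + 2*v) = 3 + v**2 + 2*v)
c(N, Y) = 24 (c(N, Y) = 3*((3 + 1**2 + 2*1) + 2) = 3*((3 + 1 + 2) + 2) = 3*(6 + 2) = 3*8 = 24)
-141*c(-9, -1) + (49 - 1*69) = -141*24 + (49 - 1*69) = -3384 + (49 - 69) = -3384 - 20 = -3404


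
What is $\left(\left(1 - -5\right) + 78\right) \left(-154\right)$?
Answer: $-12936$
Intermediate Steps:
$\left(\left(1 - -5\right) + 78\right) \left(-154\right) = \left(\left(1 + 5\right) + 78\right) \left(-154\right) = \left(6 + 78\right) \left(-154\right) = 84 \left(-154\right) = -12936$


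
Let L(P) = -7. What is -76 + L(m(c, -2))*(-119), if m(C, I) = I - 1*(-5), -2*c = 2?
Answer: 757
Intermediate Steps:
c = -1 (c = -½*2 = -1)
m(C, I) = 5 + I (m(C, I) = I + 5 = 5 + I)
-76 + L(m(c, -2))*(-119) = -76 - 7*(-119) = -76 + 833 = 757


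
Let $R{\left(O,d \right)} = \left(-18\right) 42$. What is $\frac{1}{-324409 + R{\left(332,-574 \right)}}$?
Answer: $- \frac{1}{325165} \approx -3.0754 \cdot 10^{-6}$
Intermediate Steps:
$R{\left(O,d \right)} = -756$
$\frac{1}{-324409 + R{\left(332,-574 \right)}} = \frac{1}{-324409 - 756} = \frac{1}{-325165} = - \frac{1}{325165}$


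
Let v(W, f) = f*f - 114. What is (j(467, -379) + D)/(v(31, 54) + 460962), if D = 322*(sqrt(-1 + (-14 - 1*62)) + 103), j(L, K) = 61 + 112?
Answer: 11113/154588 + 23*I*sqrt(77)/33126 ≈ 0.071888 + 0.0060926*I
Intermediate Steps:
v(W, f) = -114 + f**2 (v(W, f) = f**2 - 114 = -114 + f**2)
j(L, K) = 173
D = 33166 + 322*I*sqrt(77) (D = 322*(sqrt(-1 + (-14 - 62)) + 103) = 322*(sqrt(-1 - 76) + 103) = 322*(sqrt(-77) + 103) = 322*(I*sqrt(77) + 103) = 322*(103 + I*sqrt(77)) = 33166 + 322*I*sqrt(77) ≈ 33166.0 + 2825.5*I)
(j(467, -379) + D)/(v(31, 54) + 460962) = (173 + (33166 + 322*I*sqrt(77)))/((-114 + 54**2) + 460962) = (33339 + 322*I*sqrt(77))/((-114 + 2916) + 460962) = (33339 + 322*I*sqrt(77))/(2802 + 460962) = (33339 + 322*I*sqrt(77))/463764 = (33339 + 322*I*sqrt(77))*(1/463764) = 11113/154588 + 23*I*sqrt(77)/33126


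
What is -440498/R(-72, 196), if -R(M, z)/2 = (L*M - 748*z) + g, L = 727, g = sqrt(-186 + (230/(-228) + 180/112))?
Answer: -69935090560608/63172709989085 - 440498*I*sqrt(118064499)/63172709989085 ≈ -1.107 - 7.5766e-5*I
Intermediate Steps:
g = I*sqrt(118064499)/798 (g = sqrt(-186 + (230*(-1/228) + 180*(1/112))) = sqrt(-186 + (-115/114 + 45/28)) = sqrt(-186 + 955/1596) = sqrt(-295901/1596) = I*sqrt(118064499)/798 ≈ 13.616*I)
R(M, z) = -1454*M + 1496*z - I*sqrt(118064499)/399 (R(M, z) = -2*((727*M - 748*z) + I*sqrt(118064499)/798) = -2*((-748*z + 727*M) + I*sqrt(118064499)/798) = -2*(-748*z + 727*M + I*sqrt(118064499)/798) = -1454*M + 1496*z - I*sqrt(118064499)/399)
-440498/R(-72, 196) = -440498/(-1454*(-72) + 1496*196 - I*sqrt(118064499)/399) = -440498/(104688 + 293216 - I*sqrt(118064499)/399) = -440498/(397904 - I*sqrt(118064499)/399)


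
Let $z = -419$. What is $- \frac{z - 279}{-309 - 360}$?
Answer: $- \frac{698}{669} \approx -1.0433$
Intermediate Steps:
$- \frac{z - 279}{-309 - 360} = - \frac{-419 - 279}{-309 - 360} = - \frac{-698}{-669} = - \frac{\left(-698\right) \left(-1\right)}{669} = \left(-1\right) \frac{698}{669} = - \frac{698}{669}$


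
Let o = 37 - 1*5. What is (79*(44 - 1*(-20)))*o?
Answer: 161792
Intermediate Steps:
o = 32 (o = 37 - 5 = 32)
(79*(44 - 1*(-20)))*o = (79*(44 - 1*(-20)))*32 = (79*(44 + 20))*32 = (79*64)*32 = 5056*32 = 161792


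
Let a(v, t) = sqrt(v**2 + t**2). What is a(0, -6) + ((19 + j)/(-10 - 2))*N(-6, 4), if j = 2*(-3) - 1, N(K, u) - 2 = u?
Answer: 0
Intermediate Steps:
N(K, u) = 2 + u
j = -7 (j = -6 - 1 = -7)
a(v, t) = sqrt(t**2 + v**2)
a(0, -6) + ((19 + j)/(-10 - 2))*N(-6, 4) = sqrt((-6)**2 + 0**2) + ((19 - 7)/(-10 - 2))*(2 + 4) = sqrt(36 + 0) + (12/(-12))*6 = sqrt(36) + (12*(-1/12))*6 = 6 - 1*6 = 6 - 6 = 0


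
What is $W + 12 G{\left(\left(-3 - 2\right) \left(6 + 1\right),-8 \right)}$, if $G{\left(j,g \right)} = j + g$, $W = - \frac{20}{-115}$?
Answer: $- \frac{11864}{23} \approx -515.83$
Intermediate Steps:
$W = \frac{4}{23}$ ($W = \left(-20\right) \left(- \frac{1}{115}\right) = \frac{4}{23} \approx 0.17391$)
$G{\left(j,g \right)} = g + j$
$W + 12 G{\left(\left(-3 - 2\right) \left(6 + 1\right),-8 \right)} = \frac{4}{23} + 12 \left(-8 + \left(-3 - 2\right) \left(6 + 1\right)\right) = \frac{4}{23} + 12 \left(-8 - 35\right) = \frac{4}{23} + 12 \left(-43\right) = \frac{4}{23} - 516 = - \frac{11864}{23}$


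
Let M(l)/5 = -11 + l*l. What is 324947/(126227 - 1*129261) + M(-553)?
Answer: 4638630713/3034 ≈ 1.5289e+6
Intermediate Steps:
M(l) = -55 + 5*l² (M(l) = 5*(-11 + l*l) = 5*(-11 + l²) = -55 + 5*l²)
324947/(126227 - 1*129261) + M(-553) = 324947/(126227 - 1*129261) + (-55 + 5*(-553)²) = 324947/(126227 - 129261) + (-55 + 5*305809) = 324947/(-3034) + (-55 + 1529045) = 324947*(-1/3034) + 1528990 = -324947/3034 + 1528990 = 4638630713/3034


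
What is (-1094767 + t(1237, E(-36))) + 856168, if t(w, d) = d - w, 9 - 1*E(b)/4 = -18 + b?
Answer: -239584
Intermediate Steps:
E(b) = 108 - 4*b (E(b) = 36 - 4*(-18 + b) = 36 + (72 - 4*b) = 108 - 4*b)
(-1094767 + t(1237, E(-36))) + 856168 = (-1094767 + ((108 - 4*(-36)) - 1*1237)) + 856168 = (-1094767 + ((108 + 144) - 1237)) + 856168 = (-1094767 + (252 - 1237)) + 856168 = (-1094767 - 985) + 856168 = -1095752 + 856168 = -239584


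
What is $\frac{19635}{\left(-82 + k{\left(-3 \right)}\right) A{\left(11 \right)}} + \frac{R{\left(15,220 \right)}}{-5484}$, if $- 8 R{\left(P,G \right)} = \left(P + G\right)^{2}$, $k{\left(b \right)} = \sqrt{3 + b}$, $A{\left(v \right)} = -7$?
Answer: $\frac{63794705}{1798752} \approx 35.466$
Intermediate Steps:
$R{\left(P,G \right)} = - \frac{\left(G + P\right)^{2}}{8}$ ($R{\left(P,G \right)} = - \frac{\left(P + G\right)^{2}}{8} = - \frac{\left(G + P\right)^{2}}{8}$)
$\frac{19635}{\left(-82 + k{\left(-3 \right)}\right) A{\left(11 \right)}} + \frac{R{\left(15,220 \right)}}{-5484} = \frac{19635}{\left(-82 + \sqrt{3 - 3}\right) \left(-7\right)} + \frac{\left(- \frac{1}{8}\right) \left(220 + 15\right)^{2}}{-5484} = \frac{19635}{\left(-82 + \sqrt{0}\right) \left(-7\right)} + - \frac{235^{2}}{8} \left(- \frac{1}{5484}\right) = \frac{19635}{\left(-82 + 0\right) \left(-7\right)} + \left(- \frac{1}{8}\right) 55225 \left(- \frac{1}{5484}\right) = \frac{19635}{\left(-82\right) \left(-7\right)} - - \frac{55225}{43872} = \frac{19635}{574} + \frac{55225}{43872} = 19635 \cdot \frac{1}{574} + \frac{55225}{43872} = \frac{2805}{82} + \frac{55225}{43872} = \frac{63794705}{1798752}$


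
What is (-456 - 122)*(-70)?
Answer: 40460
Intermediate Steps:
(-456 - 122)*(-70) = -578*(-70) = 40460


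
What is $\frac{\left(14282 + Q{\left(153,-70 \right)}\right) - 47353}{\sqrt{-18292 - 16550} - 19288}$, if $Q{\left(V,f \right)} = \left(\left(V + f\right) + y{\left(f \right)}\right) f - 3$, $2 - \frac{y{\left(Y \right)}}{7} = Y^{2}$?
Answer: $- \frac{22770795584}{186030893} - \frac{1180568 i \sqrt{34842}}{186030893} \approx -122.4 - 1.1846 i$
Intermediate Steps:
$y{\left(Y \right)} = 14 - 7 Y^{2}$
$Q{\left(V,f \right)} = -3 + f \left(14 + V + f - 7 f^{2}\right)$ ($Q{\left(V,f \right)} = \left(\left(V + f\right) - \left(-14 + 7 f^{2}\right)\right) f - 3 = \left(14 + V + f - 7 f^{2}\right) f - 3 = f \left(14 + V + f - 7 f^{2}\right) - 3 = -3 + f \left(14 + V + f - 7 f^{2}\right)$)
$\frac{\left(14282 + Q{\left(153,-70 \right)}\right) - 47353}{\sqrt{-18292 - 16550} - 19288} = \frac{\left(14282 + \left(-3 + \left(-70\right)^{2} + 153 \left(-70\right) - - 490 \left(-2 + \left(-70\right)^{2}\right)\right)\right) - 47353}{\sqrt{-18292 - 16550} - 19288} = \frac{\left(14282 - \left(5813 - 490 \left(-2 + 4900\right)\right)\right) - 47353}{\sqrt{-34842} - 19288} = \frac{\left(14282 - \left(5813 - 2400020\right)\right) - 47353}{i \sqrt{34842} - 19288} = \frac{\left(14282 + \left(-3 + 4900 - 10710 + 2400020\right)\right) - 47353}{-19288 + i \sqrt{34842}} = \frac{\left(14282 + 2394207\right) - 47353}{-19288 + i \sqrt{34842}} = \frac{2408489 - 47353}{-19288 + i \sqrt{34842}} = \frac{2361136}{-19288 + i \sqrt{34842}}$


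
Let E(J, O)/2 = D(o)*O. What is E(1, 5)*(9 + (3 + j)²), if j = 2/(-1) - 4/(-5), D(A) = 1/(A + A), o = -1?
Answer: -306/5 ≈ -61.200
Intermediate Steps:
D(A) = 1/(2*A)
j = -6/5 (j = 2*(-1) - 4*(-⅕) = -2 + ⅘ = -6/5 ≈ -1.2000)
E(J, O) = -O (E(J, O) = 2*(((½)/(-1))*O) = 2*(((½)*(-1))*O) = 2*(-O/2) = -O)
E(1, 5)*(9 + (3 + j)²) = (-1*5)*(9 + (3 - 6/5)²) = -5*(9 + (9/5)²) = -5*(9 + 81/25) = -5*306/25 = -306/5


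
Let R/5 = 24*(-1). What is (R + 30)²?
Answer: 8100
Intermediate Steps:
R = -120 (R = 5*(24*(-1)) = 5*(-24) = -120)
(R + 30)² = (-120 + 30)² = (-90)² = 8100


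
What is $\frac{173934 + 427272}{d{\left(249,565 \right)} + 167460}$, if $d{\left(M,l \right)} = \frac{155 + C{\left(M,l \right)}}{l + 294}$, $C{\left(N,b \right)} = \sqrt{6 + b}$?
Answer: $\frac{12381405243266405}{3448721995734409} - \frac{86072659 \sqrt{571}}{3448721995734409} \approx 3.5901$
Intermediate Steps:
$d{\left(M,l \right)} = \frac{155 + \sqrt{6 + l}}{294 + l}$ ($d{\left(M,l \right)} = \frac{155 + \sqrt{6 + l}}{l + 294} = \frac{155 + \sqrt{6 + l}}{294 + l}$)
$\frac{173934 + 427272}{d{\left(249,565 \right)} + 167460} = \frac{173934 + 427272}{\frac{155 + \sqrt{6 + 565}}{294 + 565} + 167460} = \frac{601206}{\frac{155 + \sqrt{571}}{859} + 167460} = \frac{601206}{\left(\frac{155}{859} + \frac{\sqrt{571}}{859}\right) + 167460} = \frac{601206}{\frac{143848295}{859} + \frac{\sqrt{571}}{859}}$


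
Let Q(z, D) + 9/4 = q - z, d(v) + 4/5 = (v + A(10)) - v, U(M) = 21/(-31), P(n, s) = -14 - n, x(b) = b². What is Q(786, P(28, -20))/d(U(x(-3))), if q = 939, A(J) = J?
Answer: 3015/184 ≈ 16.386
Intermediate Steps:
U(M) = -21/31 (U(M) = 21*(-1/31) = -21/31)
d(v) = 46/5 (d(v) = -⅘ + ((v + 10) - v) = -⅘ + ((10 + v) - v) = -⅘ + 10 = 46/5)
Q(z, D) = 3747/4 - z (Q(z, D) = -9/4 + (939 - z) = 3747/4 - z)
Q(786, P(28, -20))/d(U(x(-3))) = (3747/4 - 1*786)/(46/5) = (3747/4 - 786)*(5/46) = (603/4)*(5/46) = 3015/184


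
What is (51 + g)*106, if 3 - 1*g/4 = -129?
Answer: 61374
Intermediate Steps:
g = 528 (g = 12 - 4*(-129) = 12 + 516 = 528)
(51 + g)*106 = (51 + 528)*106 = 579*106 = 61374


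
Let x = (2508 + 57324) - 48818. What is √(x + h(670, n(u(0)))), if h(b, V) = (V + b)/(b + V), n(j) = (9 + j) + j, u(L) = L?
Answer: √11015 ≈ 104.95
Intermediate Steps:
n(j) = 9 + 2*j
h(b, V) = 1 (h(b, V) = (V + b)/(V + b) = 1)
x = 11014 (x = 59832 - 48818 = 11014)
√(x + h(670, n(u(0)))) = √(11014 + 1) = √11015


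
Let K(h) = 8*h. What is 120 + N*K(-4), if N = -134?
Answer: 4408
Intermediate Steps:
120 + N*K(-4) = 120 - 1072*(-4) = 120 - 134*(-32) = 120 + 4288 = 4408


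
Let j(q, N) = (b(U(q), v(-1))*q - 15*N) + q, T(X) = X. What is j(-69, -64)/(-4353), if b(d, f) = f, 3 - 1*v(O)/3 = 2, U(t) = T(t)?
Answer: -228/1451 ≈ -0.15713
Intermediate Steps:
U(t) = t
v(O) = 3 (v(O) = 9 - 3*2 = 9 - 6 = 3)
j(q, N) = -15*N + 4*q (j(q, N) = (3*q - 15*N) + q = (-15*N + 3*q) + q = -15*N + 4*q)
j(-69, -64)/(-4353) = (-15*(-64) + 4*(-69))/(-4353) = (960 - 276)*(-1/4353) = 684*(-1/4353) = -228/1451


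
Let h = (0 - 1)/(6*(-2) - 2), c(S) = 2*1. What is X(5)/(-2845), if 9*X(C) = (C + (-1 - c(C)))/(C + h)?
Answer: -28/1817955 ≈ -1.5402e-5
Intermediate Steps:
c(S) = 2
h = 1/14 (h = -1/(-12 - 2) = -1/(-14) = -1*(-1/14) = 1/14 ≈ 0.071429)
X(C) = (-3 + C)/(9*(1/14 + C)) (X(C) = ((C + (-1 - 1*2))/(C + 1/14))/9 = ((C + (-1 - 2))/(1/14 + C))/9 = ((C - 3)/(1/14 + C))/9 = ((-3 + C)/(1/14 + C))/9 = (-3 + C)/(9*(1/14 + C)))
X(5)/(-2845) = (14*(-3 + 5)/(9*(1 + 14*5)))/(-2845) = ((14/9)*2/(1 + 70))*(-1/2845) = ((14/9)*2/71)*(-1/2845) = ((14/9)*(1/71)*2)*(-1/2845) = (28/639)*(-1/2845) = -28/1817955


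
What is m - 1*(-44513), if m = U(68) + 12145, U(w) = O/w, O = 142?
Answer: 1926443/34 ≈ 56660.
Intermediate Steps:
U(w) = 142/w
m = 413001/34 (m = 142/68 + 12145 = 142*(1/68) + 12145 = 71/34 + 12145 = 413001/34 ≈ 12147.)
m - 1*(-44513) = 413001/34 - 1*(-44513) = 413001/34 + 44513 = 1926443/34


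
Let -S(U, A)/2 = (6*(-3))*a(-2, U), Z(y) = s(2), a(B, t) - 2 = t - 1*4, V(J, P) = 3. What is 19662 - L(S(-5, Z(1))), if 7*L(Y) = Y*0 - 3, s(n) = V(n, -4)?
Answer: 137637/7 ≈ 19662.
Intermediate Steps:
s(n) = 3
a(B, t) = -2 + t (a(B, t) = 2 + (t - 1*4) = 2 + (t - 4) = 2 + (-4 + t) = -2 + t)
Z(y) = 3
S(U, A) = -72 + 36*U (S(U, A) = -2*6*(-3)*(-2 + U) = -(-36)*(-2 + U) = -2*(36 - 18*U) = -72 + 36*U)
L(Y) = -3/7 (L(Y) = (Y*0 - 3)/7 = (0 - 3)/7 = (1/7)*(-3) = -3/7)
19662 - L(S(-5, Z(1))) = 19662 - 1*(-3/7) = 19662 + 3/7 = 137637/7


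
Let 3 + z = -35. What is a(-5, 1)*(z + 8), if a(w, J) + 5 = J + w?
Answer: 270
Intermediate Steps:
z = -38 (z = -3 - 35 = -38)
a(w, J) = -5 + J + w (a(w, J) = -5 + (J + w) = -5 + J + w)
a(-5, 1)*(z + 8) = (-5 + 1 - 5)*(-38 + 8) = -9*(-30) = 270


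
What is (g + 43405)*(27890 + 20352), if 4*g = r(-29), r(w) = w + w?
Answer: 2093244501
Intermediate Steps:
r(w) = 2*w
g = -29/2 (g = (2*(-29))/4 = (¼)*(-58) = -29/2 ≈ -14.500)
(g + 43405)*(27890 + 20352) = (-29/2 + 43405)*(27890 + 20352) = (86781/2)*48242 = 2093244501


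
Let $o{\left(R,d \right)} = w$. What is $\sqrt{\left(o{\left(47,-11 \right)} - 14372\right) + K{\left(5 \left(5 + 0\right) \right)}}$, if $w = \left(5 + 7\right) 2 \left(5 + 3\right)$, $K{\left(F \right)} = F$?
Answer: $i \sqrt{14155} \approx 118.97 i$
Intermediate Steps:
$w = 192$ ($w = 12 \cdot 2 \cdot 8 = 12 \cdot 16 = 192$)
$o{\left(R,d \right)} = 192$
$\sqrt{\left(o{\left(47,-11 \right)} - 14372\right) + K{\left(5 \left(5 + 0\right) \right)}} = \sqrt{\left(192 - 14372\right) + 5 \left(5 + 0\right)} = \sqrt{\left(192 - 14372\right) + 5 \cdot 5} = \sqrt{-14180 + 25} = \sqrt{-14155} = i \sqrt{14155}$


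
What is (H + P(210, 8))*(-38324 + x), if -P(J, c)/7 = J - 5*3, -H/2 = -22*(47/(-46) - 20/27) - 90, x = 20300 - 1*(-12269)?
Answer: 4512167465/621 ≈ 7.2660e+6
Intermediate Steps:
x = 32569 (x = 20300 + 12269 = 32569)
H = 63622/621 (H = -2*(-22*(47/(-46) - 20/27) - 90) = -2*(-22*(47*(-1/46) - 20*1/27) - 90) = -2*(-22*(-47/46 - 20/27) - 90) = -2*(-22*(-2189/1242) - 90) = -2*(24079/621 - 90) = -2*(-31811/621) = 63622/621 ≈ 102.45)
P(J, c) = 105 - 7*J (P(J, c) = -7*(J - 5*3) = -7*(J - 15) = -7*(-15 + J) = 105 - 7*J)
(H + P(210, 8))*(-38324 + x) = (63622/621 + (105 - 7*210))*(-38324 + 32569) = (63622/621 + (105 - 1470))*(-5755) = (63622/621 - 1365)*(-5755) = -784043/621*(-5755) = 4512167465/621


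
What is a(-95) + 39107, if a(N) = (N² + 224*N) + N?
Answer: 26757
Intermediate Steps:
a(N) = N² + 225*N
a(-95) + 39107 = -95*(225 - 95) + 39107 = -95*130 + 39107 = -12350 + 39107 = 26757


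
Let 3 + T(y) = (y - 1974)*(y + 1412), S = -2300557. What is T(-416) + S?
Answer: -4681000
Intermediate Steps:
T(y) = -3 + (-1974 + y)*(1412 + y) (T(y) = -3 + (y - 1974)*(y + 1412) = -3 + (-1974 + y)*(1412 + y))
T(-416) + S = (-2787291 + (-416)**2 - 562*(-416)) - 2300557 = (-2787291 + 173056 + 233792) - 2300557 = -2380443 - 2300557 = -4681000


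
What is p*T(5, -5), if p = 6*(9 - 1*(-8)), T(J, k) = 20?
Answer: 2040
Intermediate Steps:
p = 102 (p = 6*(9 + 8) = 6*17 = 102)
p*T(5, -5) = 102*20 = 2040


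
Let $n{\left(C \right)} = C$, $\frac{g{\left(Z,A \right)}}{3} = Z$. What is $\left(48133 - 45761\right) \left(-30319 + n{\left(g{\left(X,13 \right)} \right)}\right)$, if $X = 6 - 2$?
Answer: $-71888204$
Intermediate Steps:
$X = 4$
$g{\left(Z,A \right)} = 3 Z$
$\left(48133 - 45761\right) \left(-30319 + n{\left(g{\left(X,13 \right)} \right)}\right) = \left(48133 - 45761\right) \left(-30319 + 3 \cdot 4\right) = 2372 \left(-30319 + 12\right) = 2372 \left(-30307\right) = -71888204$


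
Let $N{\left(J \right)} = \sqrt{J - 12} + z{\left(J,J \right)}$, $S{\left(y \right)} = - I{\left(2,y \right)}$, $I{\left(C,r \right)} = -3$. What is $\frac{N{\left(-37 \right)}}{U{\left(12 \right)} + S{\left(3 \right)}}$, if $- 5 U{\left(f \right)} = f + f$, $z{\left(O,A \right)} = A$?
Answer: $\frac{185}{9} - \frac{35 i}{9} \approx 20.556 - 3.8889 i$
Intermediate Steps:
$S{\left(y \right)} = 3$ ($S{\left(y \right)} = \left(-1\right) \left(-3\right) = 3$)
$U{\left(f \right)} = - \frac{2 f}{5}$ ($U{\left(f \right)} = - \frac{f + f}{5} = - \frac{2 f}{5}$)
$N{\left(J \right)} = J + \sqrt{-12 + J}$ ($N{\left(J \right)} = \sqrt{J - 12} + J = \sqrt{-12 + J} + J = J + \sqrt{-12 + J}$)
$\frac{N{\left(-37 \right)}}{U{\left(12 \right)} + S{\left(3 \right)}} = \frac{-37 + \sqrt{-12 - 37}}{\left(- \frac{2}{5}\right) 12 + 3} = \frac{-37 + \sqrt{-49}}{- \frac{24}{5} + 3} = \frac{-37 + 7 i}{- \frac{9}{5}} = \left(-37 + 7 i\right) \left(- \frac{5}{9}\right) = \frac{185}{9} - \frac{35 i}{9}$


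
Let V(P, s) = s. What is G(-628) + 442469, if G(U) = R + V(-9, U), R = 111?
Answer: 441952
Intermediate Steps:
G(U) = 111 + U
G(-628) + 442469 = (111 - 628) + 442469 = -517 + 442469 = 441952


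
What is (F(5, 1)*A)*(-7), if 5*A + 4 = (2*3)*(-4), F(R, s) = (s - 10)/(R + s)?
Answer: -294/5 ≈ -58.800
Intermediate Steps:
F(R, s) = (-10 + s)/(R + s)
A = -28/5 (A = -⅘ + ((2*3)*(-4))/5 = -⅘ + (6*(-4))/5 = -⅘ + (⅕)*(-24) = -⅘ - 24/5 = -28/5 ≈ -5.6000)
(F(5, 1)*A)*(-7) = (((-10 + 1)/(5 + 1))*(-28/5))*(-7) = ((-9/6)*(-28/5))*(-7) = (((⅙)*(-9))*(-28/5))*(-7) = -3/2*(-28/5)*(-7) = (42/5)*(-7) = -294/5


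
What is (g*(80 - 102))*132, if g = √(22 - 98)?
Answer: -5808*I*√19 ≈ -25317.0*I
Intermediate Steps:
g = 2*I*√19 (g = √(-76) = 2*I*√19 ≈ 8.7178*I)
(g*(80 - 102))*132 = ((2*I*√19)*(80 - 102))*132 = ((2*I*√19)*(-22))*132 = -44*I*√19*132 = -5808*I*√19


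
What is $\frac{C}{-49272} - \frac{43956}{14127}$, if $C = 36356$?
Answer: $- \frac{223283437}{58005462} \approx -3.8493$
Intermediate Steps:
$\frac{C}{-49272} - \frac{43956}{14127} = \frac{36356}{-49272} - \frac{43956}{14127} = 36356 \left(- \frac{1}{49272}\right) - \frac{14652}{4709} = - \frac{9089}{12318} - \frac{14652}{4709} = - \frac{223283437}{58005462}$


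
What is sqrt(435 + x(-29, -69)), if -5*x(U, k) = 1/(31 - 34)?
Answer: sqrt(97890)/15 ≈ 20.858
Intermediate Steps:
x(U, k) = 1/15 (x(U, k) = -1/(5*(31 - 34)) = -1/5/(-3) = -1/5*(-1/3) = 1/15)
sqrt(435 + x(-29, -69)) = sqrt(435 + 1/15) = sqrt(6526/15) = sqrt(97890)/15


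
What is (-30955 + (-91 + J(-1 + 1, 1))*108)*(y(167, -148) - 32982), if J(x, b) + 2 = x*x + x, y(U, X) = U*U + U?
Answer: 201961074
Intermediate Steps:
y(U, X) = U + U² (y(U, X) = U² + U = U + U²)
J(x, b) = -2 + x + x² (J(x, b) = -2 + (x*x + x) = -2 + (x² + x) = -2 + (x + x²) = -2 + x + x²)
(-30955 + (-91 + J(-1 + 1, 1))*108)*(y(167, -148) - 32982) = (-30955 + (-91 + (-2 + (-1 + 1) + (-1 + 1)²))*108)*(167*(1 + 167) - 32982) = (-30955 + (-91 + (-2 + 0 + 0²))*108)*(167*168 - 32982) = (-30955 + (-91 + (-2 + 0 + 0))*108)*(28056 - 32982) = (-30955 + (-91 - 2)*108)*(-4926) = (-30955 - 93*108)*(-4926) = (-30955 - 10044)*(-4926) = -40999*(-4926) = 201961074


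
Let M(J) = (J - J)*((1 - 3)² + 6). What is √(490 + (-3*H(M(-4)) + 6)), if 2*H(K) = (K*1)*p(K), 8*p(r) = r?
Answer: 4*√31 ≈ 22.271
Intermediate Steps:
p(r) = r/8
M(J) = 0 (M(J) = 0*((-2)² + 6) = 0*(4 + 6) = 0*10 = 0)
H(K) = K²/16 (H(K) = ((K*1)*(K/8))/2 = (K*(K/8))/2 = (K²/8)/2 = K²/16)
√(490 + (-3*H(M(-4)) + 6)) = √(490 + (-3*0²/16 + 6)) = √(490 + (-3*0/16 + 6)) = √(490 + (-3*0 + 6)) = √(490 + (0 + 6)) = √(490 + 6) = √496 = 4*√31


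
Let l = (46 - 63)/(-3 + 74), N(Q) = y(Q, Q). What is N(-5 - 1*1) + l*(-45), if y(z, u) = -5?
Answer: 410/71 ≈ 5.7747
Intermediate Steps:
N(Q) = -5
l = -17/71 ≈ -0.23944
N(-5 - 1*1) + l*(-45) = -5 - 17/71*(-45) = -5 + 765/71 = 410/71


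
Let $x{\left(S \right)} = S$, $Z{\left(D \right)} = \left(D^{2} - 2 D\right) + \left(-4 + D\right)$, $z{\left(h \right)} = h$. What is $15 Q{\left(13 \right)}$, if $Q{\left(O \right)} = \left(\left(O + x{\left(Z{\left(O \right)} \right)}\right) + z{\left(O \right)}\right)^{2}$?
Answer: $475260$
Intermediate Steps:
$Z{\left(D \right)} = -4 + D^{2} - D$
$Q{\left(O \right)} = \left(-4 + O + O^{2}\right)^{2}$ ($Q{\left(O \right)} = \left(\left(O - \left(4 + O - O^{2}\right)\right) + O\right)^{2} = \left(\left(-4 + O^{2}\right) + O\right)^{2} = \left(-4 + O + O^{2}\right)^{2}$)
$15 Q{\left(13 \right)} = 15 \left(4 - 13 - 13^{2}\right)^{2} = 15 \left(4 - 13 - 169\right)^{2} = 15 \left(-178\right)^{2} = 15 \cdot 31684 = 475260$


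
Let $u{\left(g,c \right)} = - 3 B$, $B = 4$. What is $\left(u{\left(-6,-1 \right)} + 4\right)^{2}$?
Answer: $64$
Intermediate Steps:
$u{\left(g,c \right)} = -12$ ($u{\left(g,c \right)} = \left(-3\right) 4 = -12$)
$\left(u{\left(-6,-1 \right)} + 4\right)^{2} = \left(-12 + 4\right)^{2} = \left(-8\right)^{2} = 64$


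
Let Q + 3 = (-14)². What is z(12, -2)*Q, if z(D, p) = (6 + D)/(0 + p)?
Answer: -1737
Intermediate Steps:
z(D, p) = (6 + D)/p
Q = 193 (Q = -3 + (-14)² = -3 + 196 = 193)
z(12, -2)*Q = ((6 + 12)/(-2))*193 = -½*18*193 = -9*193 = -1737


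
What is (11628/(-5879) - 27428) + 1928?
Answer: -149926128/5879 ≈ -25502.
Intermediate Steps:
(11628/(-5879) - 27428) + 1928 = (11628*(-1/5879) - 27428) + 1928 = (-11628/5879 - 27428) + 1928 = -161260840/5879 + 1928 = -149926128/5879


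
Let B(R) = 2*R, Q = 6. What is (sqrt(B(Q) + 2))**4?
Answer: 196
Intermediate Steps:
(sqrt(B(Q) + 2))**4 = (sqrt(2*6 + 2))**4 = (sqrt(12 + 2))**4 = (sqrt(14))**4 = 196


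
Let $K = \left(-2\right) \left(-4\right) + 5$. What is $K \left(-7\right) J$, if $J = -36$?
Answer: $3276$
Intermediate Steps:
$K = 13$ ($K = 8 + 5 = 13$)
$K \left(-7\right) J = 13 \left(-7\right) \left(-36\right) = \left(-91\right) \left(-36\right) = 3276$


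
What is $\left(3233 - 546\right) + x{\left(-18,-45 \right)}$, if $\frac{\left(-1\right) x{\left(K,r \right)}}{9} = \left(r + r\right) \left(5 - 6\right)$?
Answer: $1877$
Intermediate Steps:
$x{\left(K,r \right)} = 18 r$ ($x{\left(K,r \right)} = - 9 \left(r + r\right) \left(5 - 6\right) = - 9 \cdot 2 r \left(-1\right) = - 9 \left(- 2 r\right) = 18 r$)
$\left(3233 - 546\right) + x{\left(-18,-45 \right)} = \left(3233 - 546\right) + 18 \left(-45\right) = 2687 - 810 = 1877$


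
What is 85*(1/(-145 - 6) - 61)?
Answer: -783020/151 ≈ -5185.6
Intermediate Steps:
85*(1/(-145 - 6) - 61) = 85*(1/(-151) - 61) = 85*(-1/151 - 61) = 85*(-9212/151) = -783020/151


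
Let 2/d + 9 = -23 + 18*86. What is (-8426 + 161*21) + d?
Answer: -3824109/758 ≈ -5045.0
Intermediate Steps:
d = 1/758 (d = 2/(-9 + (-23 + 18*86)) = 2/(-9 + (-23 + 1548)) = 2/(-9 + 1525) = 2/1516 = 2*(1/1516) = 1/758 ≈ 0.0013193)
(-8426 + 161*21) + d = (-8426 + 161*21) + 1/758 = (-8426 + 3381) + 1/758 = -5045 + 1/758 = -3824109/758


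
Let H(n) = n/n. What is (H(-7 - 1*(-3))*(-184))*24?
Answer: -4416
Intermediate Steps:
H(n) = 1
(H(-7 - 1*(-3))*(-184))*24 = (1*(-184))*24 = -184*24 = -4416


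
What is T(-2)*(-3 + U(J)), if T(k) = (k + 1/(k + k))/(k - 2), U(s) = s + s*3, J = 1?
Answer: 9/16 ≈ 0.56250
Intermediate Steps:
U(s) = 4*s (U(s) = s + 3*s = 4*s)
T(k) = (k + 1/(2*k))/(-2 + k)
T(-2)*(-3 + U(J)) = ((½ + (-2)²)/((-2)*(-2 - 2)))*(-3 + 4*1) = (-½*(½ + 4)/(-4))*(-3 + 4) = -½*(-¼)*9/2*1 = (9/16)*1 = 9/16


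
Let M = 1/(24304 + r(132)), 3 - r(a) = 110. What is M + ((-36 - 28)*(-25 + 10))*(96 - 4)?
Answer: 2137079041/24197 ≈ 88320.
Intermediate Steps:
r(a) = -107 (r(a) = 3 - 1*110 = 3 - 110 = -107)
M = 1/24197 (M = 1/(24304 - 107) = 1/24197 ≈ 4.1327e-5)
M + ((-36 - 28)*(-25 + 10))*(96 - 4) = 1/24197 + ((-36 - 28)*(-25 + 10))*(96 - 4) = 1/24197 - 64*(-15)*92 = 1/24197 + 960*92 = 1/24197 + 88320 = 2137079041/24197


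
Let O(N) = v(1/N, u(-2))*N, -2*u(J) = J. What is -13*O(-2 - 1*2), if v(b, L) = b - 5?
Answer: -273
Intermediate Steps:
u(J) = -J/2
v(b, L) = -5 + b
O(N) = N*(-5 + 1/N) (O(N) = (-5 + 1/N)*N = N*(-5 + 1/N))
-13*O(-2 - 1*2) = -13*(1 - 5*(-2 - 1*2)) = -13*(1 - 5*(-2 - 2)) = -13*(1 - 5*(-4)) = -13*(1 + 20) = -13*21 = -273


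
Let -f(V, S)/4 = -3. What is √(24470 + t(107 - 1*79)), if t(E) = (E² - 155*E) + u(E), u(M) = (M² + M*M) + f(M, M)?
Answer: √22494 ≈ 149.98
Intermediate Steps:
f(V, S) = 12 (f(V, S) = -4*(-3) = 12)
u(M) = 12 + 2*M² (u(M) = (M² + M*M) + 12 = (M² + M²) + 12 = 2*M² + 12 = 12 + 2*M²)
t(E) = 12 - 155*E + 3*E² (t(E) = (E² - 155*E) + (12 + 2*E²) = 12 - 155*E + 3*E²)
√(24470 + t(107 - 1*79)) = √(24470 + (12 - 155*(107 - 1*79) + 3*(107 - 1*79)²)) = √(24470 + (12 - 155*(107 - 79) + 3*(107 - 79)²)) = √(24470 + (12 - 155*28 + 3*28²)) = √(24470 + (12 - 4340 + 3*784)) = √(24470 + (12 - 4340 + 2352)) = √(24470 - 1976) = √22494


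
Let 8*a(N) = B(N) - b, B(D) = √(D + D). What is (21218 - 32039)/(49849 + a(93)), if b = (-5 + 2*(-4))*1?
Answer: -11507917080/53015142613 + 28856*√186/53015142613 ≈ -0.21706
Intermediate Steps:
b = -13 (b = (-5 - 8)*1 = -13*1 = -13)
B(D) = √2*√D (B(D) = √(2*D) = √2*√D)
a(N) = 13/8 + √2*√N/8 (a(N) = (√2*√N - 1*(-13))/8 = (√2*√N + 13)/8 = (13 + √2*√N)/8 = 13/8 + √2*√N/8)
(21218 - 32039)/(49849 + a(93)) = (21218 - 32039)/(49849 + (13/8 + √2*√93/8)) = -10821/(49849 + (13/8 + √186/8)) = -10821/(398805/8 + √186/8)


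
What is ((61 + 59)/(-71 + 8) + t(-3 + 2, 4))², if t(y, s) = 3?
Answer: 529/441 ≈ 1.1995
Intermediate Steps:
((61 + 59)/(-71 + 8) + t(-3 + 2, 4))² = ((61 + 59)/(-71 + 8) + 3)² = (120/(-63) + 3)² = (120*(-1/63) + 3)² = (-40/21 + 3)² = (23/21)² = 529/441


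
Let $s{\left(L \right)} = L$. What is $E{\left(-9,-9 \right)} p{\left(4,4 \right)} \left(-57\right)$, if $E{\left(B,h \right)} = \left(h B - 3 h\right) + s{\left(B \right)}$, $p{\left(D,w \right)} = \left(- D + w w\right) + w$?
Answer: $-90288$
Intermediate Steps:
$p{\left(D,w \right)} = w + w^{2} - D$ ($p{\left(D,w \right)} = \left(- D + w^{2}\right) + w = \left(w^{2} - D\right) + w = w + w^{2} - D$)
$E{\left(B,h \right)} = B - 3 h + B h$ ($E{\left(B,h \right)} = \left(h B - 3 h\right) + B = \left(B h - 3 h\right) + B = \left(- 3 h + B h\right) + B = B - 3 h + B h$)
$E{\left(-9,-9 \right)} p{\left(4,4 \right)} \left(-57\right) = \left(-9 - -27 - -81\right) \left(4 + 4^{2} - 4\right) \left(-57\right) = \left(-9 + 27 + 81\right) \left(4 + 16 - 4\right) \left(-57\right) = 99 \cdot 16 \left(-57\right) = 1584 \left(-57\right) = -90288$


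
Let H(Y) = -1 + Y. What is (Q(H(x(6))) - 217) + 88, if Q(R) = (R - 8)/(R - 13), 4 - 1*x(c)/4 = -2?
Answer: -255/2 ≈ -127.50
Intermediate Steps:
x(c) = 24 (x(c) = 16 - 4*(-2) = 16 + 8 = 24)
Q(R) = (-8 + R)/(-13 + R)
(Q(H(x(6))) - 217) + 88 = ((-8 + (-1 + 24))/(-13 + (-1 + 24)) - 217) + 88 = ((-8 + 23)/(-13 + 23) - 217) + 88 = (15/10 - 217) + 88 = ((1/10)*15 - 217) + 88 = (3/2 - 217) + 88 = -431/2 + 88 = -255/2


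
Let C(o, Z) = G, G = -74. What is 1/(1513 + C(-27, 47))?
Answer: 1/1439 ≈ 0.00069493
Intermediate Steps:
C(o, Z) = -74
1/(1513 + C(-27, 47)) = 1/(1513 - 74) = 1/1439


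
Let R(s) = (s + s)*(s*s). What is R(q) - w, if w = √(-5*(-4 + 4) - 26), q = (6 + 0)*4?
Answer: 27648 - I*√26 ≈ 27648.0 - 5.099*I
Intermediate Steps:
q = 24 (q = 6*4 = 24)
w = I*√26 (w = √(-5*0 - 26) = √(0 - 26) = √(-26) = I*√26 ≈ 5.099*I)
R(s) = 2*s³ (R(s) = (2*s)*s² = 2*s³)
R(q) - w = 2*24³ - I*√26 = 2*13824 - I*√26 = 27648 - I*√26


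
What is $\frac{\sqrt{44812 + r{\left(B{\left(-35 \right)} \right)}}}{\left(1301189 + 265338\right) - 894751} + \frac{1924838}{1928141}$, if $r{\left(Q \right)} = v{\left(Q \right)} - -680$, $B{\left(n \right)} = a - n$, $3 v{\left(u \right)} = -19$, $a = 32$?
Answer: $\frac{1924838}{1928141} + \frac{\sqrt{409371}}{2015328} \approx 0.9986$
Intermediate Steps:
$v{\left(u \right)} = - \frac{19}{3}$ ($v{\left(u \right)} = \frac{1}{3} \left(-19\right) = - \frac{19}{3}$)
$B{\left(n \right)} = 32 - n$
$r{\left(Q \right)} = \frac{2021}{3}$ ($r{\left(Q \right)} = - \frac{19}{3} - -680 = - \frac{19}{3} + 680 = \frac{2021}{3}$)
$\frac{\sqrt{44812 + r{\left(B{\left(-35 \right)} \right)}}}{\left(1301189 + 265338\right) - 894751} + \frac{1924838}{1928141} = \frac{\sqrt{44812 + \frac{2021}{3}}}{\left(1301189 + 265338\right) - 894751} + \frac{1924838}{1928141} = \frac{\sqrt{\frac{136457}{3}}}{1566527 - 894751} + 1924838 \cdot \frac{1}{1928141} = \frac{\frac{1}{3} \sqrt{409371}}{671776} + \frac{1924838}{1928141} = \frac{\sqrt{409371}}{3} \cdot \frac{1}{671776} + \frac{1924838}{1928141} = \frac{\sqrt{409371}}{2015328} + \frac{1924838}{1928141} = \frac{1924838}{1928141} + \frac{\sqrt{409371}}{2015328}$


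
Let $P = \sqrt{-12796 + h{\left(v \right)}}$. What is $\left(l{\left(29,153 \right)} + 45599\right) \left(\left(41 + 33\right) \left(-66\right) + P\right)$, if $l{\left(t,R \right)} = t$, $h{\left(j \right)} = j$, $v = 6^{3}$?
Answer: $-222847152 + 91256 i \sqrt{3145} \approx -2.2285 \cdot 10^{8} + 5.1177 \cdot 10^{6} i$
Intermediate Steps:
$v = 216$
$P = 2 i \sqrt{3145}$ ($P = \sqrt{-12796 + 216} = \sqrt{-12580} = 2 i \sqrt{3145} \approx 112.16 i$)
$\left(l{\left(29,153 \right)} + 45599\right) \left(\left(41 + 33\right) \left(-66\right) + P\right) = \left(29 + 45599\right) \left(\left(41 + 33\right) \left(-66\right) + 2 i \sqrt{3145}\right) = 45628 \left(74 \left(-66\right) + 2 i \sqrt{3145}\right) = 45628 \left(-4884 + 2 i \sqrt{3145}\right) = -222847152 + 91256 i \sqrt{3145}$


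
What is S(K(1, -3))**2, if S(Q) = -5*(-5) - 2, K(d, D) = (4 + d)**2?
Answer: 529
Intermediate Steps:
S(Q) = 23 (S(Q) = 25 - 2 = 23)
S(K(1, -3))**2 = 23**2 = 529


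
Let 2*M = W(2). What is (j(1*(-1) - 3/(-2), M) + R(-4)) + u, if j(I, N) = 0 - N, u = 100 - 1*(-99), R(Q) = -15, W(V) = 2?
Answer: 183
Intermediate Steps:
M = 1 (M = (1/2)*2 = 1)
u = 199 (u = 100 + 99 = 199)
j(I, N) = -N
(j(1*(-1) - 3/(-2), M) + R(-4)) + u = (-1*1 - 15) + 199 = (-1 - 15) + 199 = -16 + 199 = 183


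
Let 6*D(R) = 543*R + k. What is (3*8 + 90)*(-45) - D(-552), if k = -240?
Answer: 44866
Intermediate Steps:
D(R) = -40 + 181*R/2 (D(R) = (543*R - 240)/6 = (-240 + 543*R)/6 = -40 + 181*R/2)
(3*8 + 90)*(-45) - D(-552) = (3*8 + 90)*(-45) - (-40 + (181/2)*(-552)) = (24 + 90)*(-45) - (-40 - 49956) = 114*(-45) - 1*(-49996) = -5130 + 49996 = 44866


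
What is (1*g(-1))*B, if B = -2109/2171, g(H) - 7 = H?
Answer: -12654/2171 ≈ -5.8287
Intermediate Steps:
g(H) = 7 + H
B = -2109/2171 (B = -2109*1/2171 = -2109/2171 ≈ -0.97144)
(1*g(-1))*B = (1*(7 - 1))*(-2109/2171) = (1*6)*(-2109/2171) = 6*(-2109/2171) = -12654/2171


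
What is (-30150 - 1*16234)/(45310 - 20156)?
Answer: -23192/12577 ≈ -1.8440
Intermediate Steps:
(-30150 - 1*16234)/(45310 - 20156) = (-30150 - 16234)/25154 = -46384*1/25154 = -23192/12577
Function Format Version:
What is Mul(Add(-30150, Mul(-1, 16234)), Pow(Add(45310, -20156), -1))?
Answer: Rational(-23192, 12577) ≈ -1.8440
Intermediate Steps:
Mul(Add(-30150, Mul(-1, 16234)), Pow(Add(45310, -20156), -1)) = Mul(Add(-30150, -16234), Pow(25154, -1)) = Mul(-46384, Rational(1, 25154)) = Rational(-23192, 12577)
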